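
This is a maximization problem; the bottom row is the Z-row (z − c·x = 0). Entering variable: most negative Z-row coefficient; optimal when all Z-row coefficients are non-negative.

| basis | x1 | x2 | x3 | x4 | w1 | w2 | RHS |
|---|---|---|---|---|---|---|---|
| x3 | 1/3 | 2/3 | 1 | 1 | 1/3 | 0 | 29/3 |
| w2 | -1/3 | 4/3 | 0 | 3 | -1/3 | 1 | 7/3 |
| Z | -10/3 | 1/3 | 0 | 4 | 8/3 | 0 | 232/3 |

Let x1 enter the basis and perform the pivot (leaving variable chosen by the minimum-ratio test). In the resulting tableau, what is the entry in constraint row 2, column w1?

0

Ratio test on column x1 — row 1: (29/3)/(1/3) = 29; row 2: entry -1/3 ≤ 0. Minimum is 29 at row 1 (x3 leaves); pivot element 1/3.
Divide row 1 by 1/3; eliminate column x1 from the other rows.
Row 2 update in column w1: -1/3 − (-1/3)·1 = 0.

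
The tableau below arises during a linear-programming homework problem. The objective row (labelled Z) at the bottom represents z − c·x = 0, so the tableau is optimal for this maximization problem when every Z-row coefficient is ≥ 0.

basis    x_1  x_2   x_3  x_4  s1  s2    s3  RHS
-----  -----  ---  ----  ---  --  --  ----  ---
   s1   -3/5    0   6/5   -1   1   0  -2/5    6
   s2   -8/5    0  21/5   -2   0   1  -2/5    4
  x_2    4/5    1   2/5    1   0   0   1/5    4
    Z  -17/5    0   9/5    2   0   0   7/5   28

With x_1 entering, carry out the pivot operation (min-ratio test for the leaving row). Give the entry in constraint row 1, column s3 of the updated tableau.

-1/4

Ratio test on column x_1 — row 1: entry -3/5 ≤ 0; row 2: entry -8/5 ≤ 0; row 3: 4/(4/5) = 5. Minimum is 5 at row 3 (x_2 leaves); pivot element 4/5.
Divide row 3 by 4/5; eliminate column x_1 from the other rows.
Row 1 update in column s3: -2/5 − (-3/5)·(1/4) = -1/4.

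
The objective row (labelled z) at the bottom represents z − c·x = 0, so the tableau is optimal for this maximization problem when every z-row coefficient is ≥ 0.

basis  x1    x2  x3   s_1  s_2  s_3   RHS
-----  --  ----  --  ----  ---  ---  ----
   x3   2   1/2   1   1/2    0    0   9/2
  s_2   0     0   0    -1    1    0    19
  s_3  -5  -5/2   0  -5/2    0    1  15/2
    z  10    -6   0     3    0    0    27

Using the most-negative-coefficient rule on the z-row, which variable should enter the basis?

x2

Negative z-row entries: x2: -6.
The most negative is -6 in column x2, so x2 enters.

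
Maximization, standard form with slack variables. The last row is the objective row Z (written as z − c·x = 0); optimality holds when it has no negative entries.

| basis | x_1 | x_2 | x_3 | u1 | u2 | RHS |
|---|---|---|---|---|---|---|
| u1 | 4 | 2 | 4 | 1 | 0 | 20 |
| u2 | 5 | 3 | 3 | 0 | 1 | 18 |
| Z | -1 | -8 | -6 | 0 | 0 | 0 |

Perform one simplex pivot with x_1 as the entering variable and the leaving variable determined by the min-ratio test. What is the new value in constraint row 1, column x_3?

8/5

Ratio test on column x_1 — row 1: 20/4 = 5; row 2: 18/5 = 18/5. Minimum is 18/5 at row 2 (u2 leaves); pivot element 5.
Divide row 2 by 5; eliminate column x_1 from the other rows.
Row 1 update in column x_3: 4 − 4·(3/5) = 8/5.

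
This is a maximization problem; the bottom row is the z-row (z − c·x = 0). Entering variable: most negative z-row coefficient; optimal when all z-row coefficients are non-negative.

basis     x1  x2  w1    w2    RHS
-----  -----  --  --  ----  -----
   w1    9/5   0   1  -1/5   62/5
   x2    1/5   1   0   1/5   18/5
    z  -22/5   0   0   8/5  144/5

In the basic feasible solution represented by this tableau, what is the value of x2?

x2 is basic (row 2); its value is the RHS of that row, 18/5.

18/5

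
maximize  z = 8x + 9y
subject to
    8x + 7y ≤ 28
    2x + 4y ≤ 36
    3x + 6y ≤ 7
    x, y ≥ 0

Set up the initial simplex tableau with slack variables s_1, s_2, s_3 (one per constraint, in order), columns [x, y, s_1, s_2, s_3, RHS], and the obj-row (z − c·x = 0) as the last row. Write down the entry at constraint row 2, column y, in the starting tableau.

Constraint 2 has coefficient 4 on y.

4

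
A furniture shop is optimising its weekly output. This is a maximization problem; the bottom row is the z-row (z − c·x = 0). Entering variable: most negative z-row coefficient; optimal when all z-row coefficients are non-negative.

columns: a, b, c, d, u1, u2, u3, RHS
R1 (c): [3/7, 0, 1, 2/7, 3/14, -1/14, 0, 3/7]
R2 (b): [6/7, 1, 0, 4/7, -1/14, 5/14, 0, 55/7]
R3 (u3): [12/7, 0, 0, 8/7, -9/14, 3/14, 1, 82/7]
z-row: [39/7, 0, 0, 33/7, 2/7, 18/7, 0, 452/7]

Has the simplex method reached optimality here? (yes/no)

yes

Every z-row coefficient is ≥ 0, so the tableau is optimal.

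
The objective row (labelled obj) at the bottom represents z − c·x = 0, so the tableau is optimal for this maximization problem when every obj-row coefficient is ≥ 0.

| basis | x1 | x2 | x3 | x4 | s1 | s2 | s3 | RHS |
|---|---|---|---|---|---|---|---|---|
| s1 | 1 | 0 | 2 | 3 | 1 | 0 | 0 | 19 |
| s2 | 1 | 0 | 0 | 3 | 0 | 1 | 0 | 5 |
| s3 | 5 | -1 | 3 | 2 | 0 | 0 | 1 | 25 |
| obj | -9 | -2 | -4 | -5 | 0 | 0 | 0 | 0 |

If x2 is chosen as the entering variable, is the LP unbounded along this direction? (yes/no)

yes

Every constraint-row entry in column x2 is ≤ 0, so increasing x2 is unbounded.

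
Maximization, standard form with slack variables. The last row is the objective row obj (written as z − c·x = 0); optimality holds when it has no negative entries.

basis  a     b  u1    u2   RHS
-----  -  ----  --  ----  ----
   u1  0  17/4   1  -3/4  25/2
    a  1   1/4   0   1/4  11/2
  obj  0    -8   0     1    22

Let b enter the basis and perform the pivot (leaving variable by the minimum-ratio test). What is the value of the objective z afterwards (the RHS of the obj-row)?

774/17

Ratio test on column b — row 1: (25/2)/(17/4) = 50/17; row 2: (11/2)/(1/4) = 22. Minimum is 50/17 at row 1 (u1 leaves); pivot element 17/4.
Pivot on row 1; the obj-row RHS becomes 22 − (-8)·(50/17) = 774/17.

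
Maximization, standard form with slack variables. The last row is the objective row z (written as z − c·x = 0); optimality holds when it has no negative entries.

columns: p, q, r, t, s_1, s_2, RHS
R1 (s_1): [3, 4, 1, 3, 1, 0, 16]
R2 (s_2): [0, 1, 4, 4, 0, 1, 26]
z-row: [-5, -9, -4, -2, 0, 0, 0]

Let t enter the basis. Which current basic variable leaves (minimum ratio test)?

s_1

Column t entries and ratios — s_1: 16/3 = 16/3; s_2: 26/4 = 13/2.
Smallest ratio is 16/3 in the row of s_1, so s_1 leaves.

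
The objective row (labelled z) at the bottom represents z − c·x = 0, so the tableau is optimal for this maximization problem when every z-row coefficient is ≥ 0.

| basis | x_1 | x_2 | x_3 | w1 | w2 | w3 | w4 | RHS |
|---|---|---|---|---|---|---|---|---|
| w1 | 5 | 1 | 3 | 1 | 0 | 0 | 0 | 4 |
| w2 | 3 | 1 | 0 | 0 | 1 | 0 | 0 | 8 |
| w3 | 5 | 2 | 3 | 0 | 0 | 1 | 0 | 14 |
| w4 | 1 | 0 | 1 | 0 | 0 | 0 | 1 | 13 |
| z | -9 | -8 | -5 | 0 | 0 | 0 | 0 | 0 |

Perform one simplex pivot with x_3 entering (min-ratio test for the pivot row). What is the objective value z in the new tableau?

20/3

Ratio test on column x_3 — row 1: 4/3 = 4/3; row 2: entry 0 ≤ 0; row 3: 14/3 = 14/3; row 4: 13/1 = 13. Minimum is 4/3 at row 1 (w1 leaves); pivot element 3.
Pivot on row 1; the z-row RHS becomes 0 − (-5)·(4/3) = 20/3.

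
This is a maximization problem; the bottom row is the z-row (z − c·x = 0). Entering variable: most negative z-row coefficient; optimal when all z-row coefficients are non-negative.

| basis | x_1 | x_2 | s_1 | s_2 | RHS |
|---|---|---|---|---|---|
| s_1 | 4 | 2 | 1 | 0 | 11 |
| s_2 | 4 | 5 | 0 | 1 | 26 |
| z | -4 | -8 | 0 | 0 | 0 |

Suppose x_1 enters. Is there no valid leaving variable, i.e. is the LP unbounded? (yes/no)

Column x_1 has positive entries in row(s) 1, 2, so the ratio test bounds it — not unbounded.

no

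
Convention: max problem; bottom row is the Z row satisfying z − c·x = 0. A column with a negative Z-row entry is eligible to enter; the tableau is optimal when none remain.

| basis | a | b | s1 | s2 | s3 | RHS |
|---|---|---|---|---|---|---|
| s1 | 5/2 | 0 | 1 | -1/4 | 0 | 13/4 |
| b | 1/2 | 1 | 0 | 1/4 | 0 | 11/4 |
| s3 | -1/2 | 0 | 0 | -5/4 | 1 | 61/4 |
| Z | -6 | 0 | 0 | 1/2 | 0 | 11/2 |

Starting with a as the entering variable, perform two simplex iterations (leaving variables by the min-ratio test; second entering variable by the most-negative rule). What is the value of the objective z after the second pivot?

Ratio test on column a — row 1: (13/4)/(5/2) = 13/10; row 2: (11/4)/(1/2) = 11/2; row 3: entry -1/2 ≤ 0. Minimum is 13/10 at row 1 (s1 leaves); pivot element 5/2.
Pivot on row 1; the Z-row RHS becomes 11/2 − (-6)·(13/10) = 133/10.
Next entering variable (most negative Z-row entry -1/10): s2.
Ratio test on column s2 — row 1: entry -1/10 ≤ 0; row 2: (21/10)/(3/10) = 7; row 3: entry -13/10 ≤ 0. Minimum is 7 at row 2 (b leaves); pivot element 3/10.
After the second pivot the Z-row RHS is 133/10 − (-1/10)·7 = 14.

14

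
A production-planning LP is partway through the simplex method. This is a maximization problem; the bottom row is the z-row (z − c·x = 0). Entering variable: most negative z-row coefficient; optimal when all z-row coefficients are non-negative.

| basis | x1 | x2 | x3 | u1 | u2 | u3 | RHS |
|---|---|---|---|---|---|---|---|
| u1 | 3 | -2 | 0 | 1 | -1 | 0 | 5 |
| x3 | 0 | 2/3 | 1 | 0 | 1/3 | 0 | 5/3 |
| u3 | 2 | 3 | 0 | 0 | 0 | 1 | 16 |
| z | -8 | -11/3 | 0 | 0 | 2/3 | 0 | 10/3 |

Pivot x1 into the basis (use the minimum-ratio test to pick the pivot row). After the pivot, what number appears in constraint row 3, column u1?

Ratio test on column x1 — row 1: 5/3 = 5/3; row 2: entry 0 ≤ 0; row 3: 16/2 = 8. Minimum is 5/3 at row 1 (u1 leaves); pivot element 3.
Divide row 1 by 3; eliminate column x1 from the other rows.
Row 3 update in column u1: 0 − 2·(1/3) = -2/3.

-2/3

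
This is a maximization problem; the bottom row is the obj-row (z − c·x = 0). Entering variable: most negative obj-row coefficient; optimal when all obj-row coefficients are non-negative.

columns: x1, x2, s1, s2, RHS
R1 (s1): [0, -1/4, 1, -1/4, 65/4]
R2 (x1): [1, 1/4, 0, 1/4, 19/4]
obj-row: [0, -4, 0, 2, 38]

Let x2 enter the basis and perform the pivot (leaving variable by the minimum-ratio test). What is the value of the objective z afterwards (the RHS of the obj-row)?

114

Ratio test on column x2 — row 1: entry -1/4 ≤ 0; row 2: (19/4)/(1/4) = 19. Minimum is 19 at row 2 (x1 leaves); pivot element 1/4.
Pivot on row 2; the obj-row RHS becomes 38 − (-4)·19 = 114.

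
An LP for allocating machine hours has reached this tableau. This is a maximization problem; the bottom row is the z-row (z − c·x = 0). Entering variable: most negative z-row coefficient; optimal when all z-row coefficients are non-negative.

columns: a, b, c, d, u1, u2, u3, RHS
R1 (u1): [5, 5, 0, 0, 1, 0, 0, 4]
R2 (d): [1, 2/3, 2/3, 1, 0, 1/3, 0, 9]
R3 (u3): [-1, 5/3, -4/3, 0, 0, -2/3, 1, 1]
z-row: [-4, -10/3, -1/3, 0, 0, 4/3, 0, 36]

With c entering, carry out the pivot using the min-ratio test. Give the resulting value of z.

81/2

Ratio test on column c — row 1: entry 0 ≤ 0; row 2: 9/(2/3) = 27/2; row 3: entry -4/3 ≤ 0. Minimum is 27/2 at row 2 (d leaves); pivot element 2/3.
Pivot on row 2; the z-row RHS becomes 36 − (-1/3)·(27/2) = 81/2.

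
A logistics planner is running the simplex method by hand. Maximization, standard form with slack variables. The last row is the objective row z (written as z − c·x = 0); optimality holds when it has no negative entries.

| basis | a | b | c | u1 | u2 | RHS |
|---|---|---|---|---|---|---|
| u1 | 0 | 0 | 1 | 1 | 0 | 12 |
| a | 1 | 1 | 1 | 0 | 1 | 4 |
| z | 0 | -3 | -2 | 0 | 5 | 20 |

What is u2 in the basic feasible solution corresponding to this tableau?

0

u2 is not in the basis, so in the current basic feasible solution u2 = 0.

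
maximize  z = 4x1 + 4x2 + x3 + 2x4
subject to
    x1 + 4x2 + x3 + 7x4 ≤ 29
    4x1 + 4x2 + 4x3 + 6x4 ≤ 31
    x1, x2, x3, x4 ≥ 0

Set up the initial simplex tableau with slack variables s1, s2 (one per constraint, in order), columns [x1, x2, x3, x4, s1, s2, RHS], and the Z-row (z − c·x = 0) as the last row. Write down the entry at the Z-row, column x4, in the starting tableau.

-2

The Z-row carries the negated objective coefficients: the x4 entry is -2.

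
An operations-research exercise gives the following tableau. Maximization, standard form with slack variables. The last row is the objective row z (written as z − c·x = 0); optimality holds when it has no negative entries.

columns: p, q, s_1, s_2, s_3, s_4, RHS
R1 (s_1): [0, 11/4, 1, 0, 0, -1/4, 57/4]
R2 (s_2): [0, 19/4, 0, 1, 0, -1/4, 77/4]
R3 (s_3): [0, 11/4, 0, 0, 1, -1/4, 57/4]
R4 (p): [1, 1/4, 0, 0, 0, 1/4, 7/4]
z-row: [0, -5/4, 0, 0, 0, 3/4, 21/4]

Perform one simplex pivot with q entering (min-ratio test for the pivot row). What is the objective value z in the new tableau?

196/19

Ratio test on column q — row 1: (57/4)/(11/4) = 57/11; row 2: (77/4)/(19/4) = 77/19; row 3: (57/4)/(11/4) = 57/11; row 4: (7/4)/(1/4) = 7. Minimum is 77/19 at row 2 (s_2 leaves); pivot element 19/4.
Pivot on row 2; the z-row RHS becomes 21/4 − (-5/4)·(77/19) = 196/19.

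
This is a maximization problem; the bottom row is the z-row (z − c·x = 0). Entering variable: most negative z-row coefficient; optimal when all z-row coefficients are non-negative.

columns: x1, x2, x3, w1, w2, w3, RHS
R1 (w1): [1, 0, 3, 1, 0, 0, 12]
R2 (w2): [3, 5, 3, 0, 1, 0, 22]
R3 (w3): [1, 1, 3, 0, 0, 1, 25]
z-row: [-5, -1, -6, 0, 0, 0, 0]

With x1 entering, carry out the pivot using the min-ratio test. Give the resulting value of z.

Ratio test on column x1 — row 1: 12/1 = 12; row 2: 22/3 = 22/3; row 3: 25/1 = 25. Minimum is 22/3 at row 2 (w2 leaves); pivot element 3.
Pivot on row 2; the z-row RHS becomes 0 − (-5)·(22/3) = 110/3.

110/3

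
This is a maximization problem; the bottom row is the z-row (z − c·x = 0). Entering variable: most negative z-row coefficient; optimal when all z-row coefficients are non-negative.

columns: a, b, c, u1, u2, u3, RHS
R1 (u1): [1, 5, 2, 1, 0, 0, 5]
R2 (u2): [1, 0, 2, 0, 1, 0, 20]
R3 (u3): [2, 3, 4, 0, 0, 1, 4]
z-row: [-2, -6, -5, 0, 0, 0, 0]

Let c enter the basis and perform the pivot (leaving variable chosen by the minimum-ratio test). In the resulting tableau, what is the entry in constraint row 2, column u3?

Ratio test on column c — row 1: 5/2 = 5/2; row 2: 20/2 = 10; row 3: 4/4 = 1. Minimum is 1 at row 3 (u3 leaves); pivot element 4.
Divide row 3 by 4; eliminate column c from the other rows.
Row 2 update in column u3: 0 − 2·(1/4) = -1/2.

-1/2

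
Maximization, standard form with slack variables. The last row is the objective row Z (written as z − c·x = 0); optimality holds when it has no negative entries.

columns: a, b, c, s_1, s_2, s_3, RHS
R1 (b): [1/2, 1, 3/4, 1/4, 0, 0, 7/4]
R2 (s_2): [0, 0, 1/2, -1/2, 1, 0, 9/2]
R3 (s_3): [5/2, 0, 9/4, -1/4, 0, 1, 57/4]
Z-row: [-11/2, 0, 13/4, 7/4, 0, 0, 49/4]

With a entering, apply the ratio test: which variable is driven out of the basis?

Column a entries and ratios — b: (7/4)/(1/2) = 7/2; s_2: 0 ≤ 0, skip; s_3: (57/4)/(5/2) = 57/10.
Smallest ratio is 7/2 in the row of b, so b leaves.

b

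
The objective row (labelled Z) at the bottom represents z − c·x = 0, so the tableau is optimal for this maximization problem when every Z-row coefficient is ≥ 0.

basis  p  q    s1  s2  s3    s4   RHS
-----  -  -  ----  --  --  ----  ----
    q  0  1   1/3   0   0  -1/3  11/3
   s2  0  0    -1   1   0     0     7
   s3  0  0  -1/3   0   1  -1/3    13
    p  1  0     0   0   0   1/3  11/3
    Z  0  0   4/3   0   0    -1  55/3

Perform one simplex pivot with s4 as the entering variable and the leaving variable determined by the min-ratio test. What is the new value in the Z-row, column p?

Ratio test on column s4 — row 1: entry -1/3 ≤ 0; row 2: entry 0 ≤ 0; row 3: entry -1/3 ≤ 0; row 4: (11/3)/(1/3) = 11. Minimum is 11 at row 4 (p leaves); pivot element 1/3.
Divide row 4 by 1/3; eliminate column s4 from the other rows.
Z-row update in column p: 0 − (-1)·3 = 3.

3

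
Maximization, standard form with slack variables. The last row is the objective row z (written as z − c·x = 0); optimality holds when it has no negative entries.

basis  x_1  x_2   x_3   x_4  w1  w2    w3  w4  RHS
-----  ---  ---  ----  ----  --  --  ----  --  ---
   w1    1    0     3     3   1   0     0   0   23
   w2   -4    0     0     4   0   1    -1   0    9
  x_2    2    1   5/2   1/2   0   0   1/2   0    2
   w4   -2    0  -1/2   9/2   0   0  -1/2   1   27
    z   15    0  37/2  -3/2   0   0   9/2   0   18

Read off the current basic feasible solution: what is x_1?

0

x_1 is not in the basis, so in the current basic feasible solution x_1 = 0.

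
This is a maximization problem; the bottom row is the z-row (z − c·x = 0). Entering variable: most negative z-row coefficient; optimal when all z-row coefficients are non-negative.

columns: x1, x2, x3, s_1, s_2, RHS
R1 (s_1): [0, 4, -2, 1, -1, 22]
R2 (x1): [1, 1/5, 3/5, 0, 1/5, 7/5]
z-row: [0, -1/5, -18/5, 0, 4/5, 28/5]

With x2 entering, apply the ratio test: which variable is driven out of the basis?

s_1

Column x2 entries and ratios — s_1: 22/4 = 11/2; x1: (7/5)/(1/5) = 7.
Smallest ratio is 11/2 in the row of s_1, so s_1 leaves.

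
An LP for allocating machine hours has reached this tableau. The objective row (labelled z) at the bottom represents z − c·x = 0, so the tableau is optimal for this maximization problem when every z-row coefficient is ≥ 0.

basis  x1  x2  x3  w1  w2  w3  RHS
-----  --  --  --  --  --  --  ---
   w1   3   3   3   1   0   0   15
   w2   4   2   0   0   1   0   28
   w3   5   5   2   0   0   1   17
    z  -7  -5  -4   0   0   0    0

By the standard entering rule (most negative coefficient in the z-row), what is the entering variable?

x1

Negative z-row entries: x1: -7, x2: -5, x3: -4.
The most negative is -7 in column x1, so x1 enters.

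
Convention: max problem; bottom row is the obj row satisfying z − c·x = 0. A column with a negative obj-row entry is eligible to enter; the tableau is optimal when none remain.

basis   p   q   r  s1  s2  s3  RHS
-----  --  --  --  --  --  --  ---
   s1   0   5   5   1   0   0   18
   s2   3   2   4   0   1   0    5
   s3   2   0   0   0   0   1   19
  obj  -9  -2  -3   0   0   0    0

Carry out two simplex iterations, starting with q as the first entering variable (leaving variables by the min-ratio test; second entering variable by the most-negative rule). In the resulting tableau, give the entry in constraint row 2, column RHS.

5/3

Ratio test on column q — row 1: 18/5 = 18/5; row 2: 5/2 = 5/2; row 3: entry 0 ≤ 0. Minimum is 5/2 at row 2 (s2 leaves); pivot element 2.
Divide row 2 by 2; eliminate column q from the other rows.
Second iteration: most negative obj-row entry is -6 in column p, so p enters.
Ratio test on column p — row 1: entry -15/2 ≤ 0; row 2: (5/2)/(3/2) = 5/3; row 3: 19/2 = 19/2. Minimum is 5/3 at row 2 (q leaves); pivot element 3/2.
Divide row 2 by 3/2; eliminate column p from the other rows.
After both pivots, the entry at constraint row 2, column RHS is 5/3.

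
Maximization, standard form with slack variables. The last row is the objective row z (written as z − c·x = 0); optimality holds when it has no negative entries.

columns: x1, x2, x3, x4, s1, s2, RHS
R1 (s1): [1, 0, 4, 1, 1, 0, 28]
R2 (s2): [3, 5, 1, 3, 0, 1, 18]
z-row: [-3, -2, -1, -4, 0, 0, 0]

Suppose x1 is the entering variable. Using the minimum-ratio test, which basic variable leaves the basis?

Column x1 entries and ratios — s1: 28/1 = 28; s2: 18/3 = 6.
Smallest ratio is 6 in the row of s2, so s2 leaves.

s2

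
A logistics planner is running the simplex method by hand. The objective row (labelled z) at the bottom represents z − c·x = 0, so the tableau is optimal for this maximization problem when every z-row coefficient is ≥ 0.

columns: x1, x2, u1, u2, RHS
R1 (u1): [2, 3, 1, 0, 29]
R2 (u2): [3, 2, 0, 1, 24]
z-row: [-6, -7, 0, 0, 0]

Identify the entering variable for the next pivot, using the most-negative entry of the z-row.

x2

Negative z-row entries: x1: -6, x2: -7.
The most negative is -7 in column x2, so x2 enters.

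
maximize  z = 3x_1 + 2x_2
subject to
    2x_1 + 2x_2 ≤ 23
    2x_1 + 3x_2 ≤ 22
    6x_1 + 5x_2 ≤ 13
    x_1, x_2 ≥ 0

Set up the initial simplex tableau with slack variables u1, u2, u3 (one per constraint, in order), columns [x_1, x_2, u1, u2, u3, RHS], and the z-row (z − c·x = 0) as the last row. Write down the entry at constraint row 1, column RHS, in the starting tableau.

The RHS of constraint 1 is b_1 = 23.

23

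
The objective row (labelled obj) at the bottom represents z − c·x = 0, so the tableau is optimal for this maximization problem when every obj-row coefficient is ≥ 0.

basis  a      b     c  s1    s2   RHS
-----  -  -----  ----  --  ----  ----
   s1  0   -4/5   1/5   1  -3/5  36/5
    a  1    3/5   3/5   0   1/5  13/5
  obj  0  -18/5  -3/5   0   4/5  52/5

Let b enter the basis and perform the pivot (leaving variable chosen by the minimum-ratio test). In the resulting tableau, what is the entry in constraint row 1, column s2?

-1/3

Ratio test on column b — row 1: entry -4/5 ≤ 0; row 2: (13/5)/(3/5) = 13/3. Minimum is 13/3 at row 2 (a leaves); pivot element 3/5.
Divide row 2 by 3/5; eliminate column b from the other rows.
Row 1 update in column s2: -3/5 − (-4/5)·(1/3) = -1/3.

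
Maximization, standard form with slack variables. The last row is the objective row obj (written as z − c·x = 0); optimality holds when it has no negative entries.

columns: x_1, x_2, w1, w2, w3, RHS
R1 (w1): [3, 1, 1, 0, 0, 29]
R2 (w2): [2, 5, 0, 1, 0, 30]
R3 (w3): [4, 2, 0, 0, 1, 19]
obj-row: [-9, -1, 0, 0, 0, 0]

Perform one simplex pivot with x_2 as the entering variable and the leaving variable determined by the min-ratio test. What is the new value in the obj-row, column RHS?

Ratio test on column x_2 — row 1: 29/1 = 29; row 2: 30/5 = 6; row 3: 19/2 = 19/2. Minimum is 6 at row 2 (w2 leaves); pivot element 5.
Divide row 2 by 5; eliminate column x_2 from the other rows.
obj-row update in column RHS: 0 − (-1)·6 = 6.

6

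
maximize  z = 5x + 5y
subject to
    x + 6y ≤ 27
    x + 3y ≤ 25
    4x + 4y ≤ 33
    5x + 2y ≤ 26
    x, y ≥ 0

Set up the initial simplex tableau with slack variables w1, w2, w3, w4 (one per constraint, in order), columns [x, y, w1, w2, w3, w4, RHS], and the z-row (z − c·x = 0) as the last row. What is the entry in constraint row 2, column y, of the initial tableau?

Constraint 2 has coefficient 3 on y.

3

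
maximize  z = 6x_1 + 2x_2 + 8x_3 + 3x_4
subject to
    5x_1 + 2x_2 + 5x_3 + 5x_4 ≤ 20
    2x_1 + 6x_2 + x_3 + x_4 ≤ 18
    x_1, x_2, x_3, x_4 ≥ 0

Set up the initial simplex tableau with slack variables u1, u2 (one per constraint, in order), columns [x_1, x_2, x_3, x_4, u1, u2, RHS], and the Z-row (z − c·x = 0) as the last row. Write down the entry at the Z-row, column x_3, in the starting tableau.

-8

The Z-row carries the negated objective coefficients: the x_3 entry is -8.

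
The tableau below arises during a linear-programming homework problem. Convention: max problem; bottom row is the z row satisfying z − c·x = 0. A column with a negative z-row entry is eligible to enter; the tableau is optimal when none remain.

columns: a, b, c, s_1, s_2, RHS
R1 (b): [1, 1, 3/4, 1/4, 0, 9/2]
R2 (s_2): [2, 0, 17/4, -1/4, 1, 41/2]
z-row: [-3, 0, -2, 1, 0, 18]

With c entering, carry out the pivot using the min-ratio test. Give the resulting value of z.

470/17

Ratio test on column c — row 1: (9/2)/(3/4) = 6; row 2: (41/2)/(17/4) = 82/17. Minimum is 82/17 at row 2 (s_2 leaves); pivot element 17/4.
Pivot on row 2; the z-row RHS becomes 18 − (-2)·(82/17) = 470/17.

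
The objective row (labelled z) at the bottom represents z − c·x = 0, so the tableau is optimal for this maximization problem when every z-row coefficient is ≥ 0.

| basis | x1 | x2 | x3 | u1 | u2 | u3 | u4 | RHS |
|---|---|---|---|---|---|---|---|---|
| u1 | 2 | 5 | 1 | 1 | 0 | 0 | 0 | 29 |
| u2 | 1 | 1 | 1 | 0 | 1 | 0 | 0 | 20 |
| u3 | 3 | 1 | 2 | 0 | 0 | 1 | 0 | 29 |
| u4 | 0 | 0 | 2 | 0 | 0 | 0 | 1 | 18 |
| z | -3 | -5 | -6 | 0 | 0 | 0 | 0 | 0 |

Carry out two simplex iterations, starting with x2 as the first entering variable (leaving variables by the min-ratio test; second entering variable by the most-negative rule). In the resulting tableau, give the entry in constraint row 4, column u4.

1/2

Ratio test on column x2 — row 1: 29/5 = 29/5; row 2: 20/1 = 20; row 3: 29/1 = 29; row 4: entry 0 ≤ 0. Minimum is 29/5 at row 1 (u1 leaves); pivot element 5.
Divide row 1 by 5; eliminate column x2 from the other rows.
Second iteration: most negative z-row entry is -5 in column x3, so x3 enters.
Ratio test on column x3 — row 1: (29/5)/(1/5) = 29; row 2: (71/5)/(4/5) = 71/4; row 3: (116/5)/(9/5) = 116/9; row 4: 18/2 = 9. Minimum is 9 at row 4 (u4 leaves); pivot element 2.
Divide row 4 by 2; eliminate column x3 from the other rows.
After both pivots, the entry at constraint row 4, column u4 is 1/2.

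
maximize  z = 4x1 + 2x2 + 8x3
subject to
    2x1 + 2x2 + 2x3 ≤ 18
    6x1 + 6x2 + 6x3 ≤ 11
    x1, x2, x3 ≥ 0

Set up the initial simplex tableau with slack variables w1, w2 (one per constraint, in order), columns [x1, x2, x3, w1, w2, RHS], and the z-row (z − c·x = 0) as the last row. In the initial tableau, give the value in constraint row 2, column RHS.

The RHS of constraint 2 is b_2 = 11.

11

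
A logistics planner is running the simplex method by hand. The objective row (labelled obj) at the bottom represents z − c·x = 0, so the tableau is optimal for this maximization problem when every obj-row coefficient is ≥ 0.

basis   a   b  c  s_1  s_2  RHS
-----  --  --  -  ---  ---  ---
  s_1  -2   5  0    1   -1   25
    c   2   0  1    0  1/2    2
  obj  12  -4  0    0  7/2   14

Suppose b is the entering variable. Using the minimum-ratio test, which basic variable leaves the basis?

Column b entries and ratios — s_1: 25/5 = 5; c: 0 ≤ 0, skip.
Smallest ratio is 5 in the row of s_1, so s_1 leaves.

s_1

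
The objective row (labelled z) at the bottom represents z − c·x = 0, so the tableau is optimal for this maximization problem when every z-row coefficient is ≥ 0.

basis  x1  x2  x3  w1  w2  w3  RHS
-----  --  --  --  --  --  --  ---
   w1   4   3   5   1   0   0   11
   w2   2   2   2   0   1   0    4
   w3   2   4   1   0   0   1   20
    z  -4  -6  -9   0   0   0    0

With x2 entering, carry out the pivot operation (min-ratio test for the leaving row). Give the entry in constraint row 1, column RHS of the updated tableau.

Ratio test on column x2 — row 1: 11/3 = 11/3; row 2: 4/2 = 2; row 3: 20/4 = 5. Minimum is 2 at row 2 (w2 leaves); pivot element 2.
Divide row 2 by 2; eliminate column x2 from the other rows.
Row 1 update in column RHS: 11 − 3·2 = 5.

5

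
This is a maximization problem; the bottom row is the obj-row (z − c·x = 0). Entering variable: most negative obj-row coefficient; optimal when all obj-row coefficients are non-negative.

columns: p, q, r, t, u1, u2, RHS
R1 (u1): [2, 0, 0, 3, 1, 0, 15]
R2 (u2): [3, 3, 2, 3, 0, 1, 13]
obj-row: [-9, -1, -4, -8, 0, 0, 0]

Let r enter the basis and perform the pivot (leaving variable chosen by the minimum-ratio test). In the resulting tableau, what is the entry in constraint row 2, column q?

Ratio test on column r — row 1: entry 0 ≤ 0; row 2: 13/2 = 13/2. Minimum is 13/2 at row 2 (u2 leaves); pivot element 2.
Divide row 2 by 2; eliminate column r from the other rows.
In the new row 2, the q entry is the old entry divided by the pivot: 3/2 = 3/2.

3/2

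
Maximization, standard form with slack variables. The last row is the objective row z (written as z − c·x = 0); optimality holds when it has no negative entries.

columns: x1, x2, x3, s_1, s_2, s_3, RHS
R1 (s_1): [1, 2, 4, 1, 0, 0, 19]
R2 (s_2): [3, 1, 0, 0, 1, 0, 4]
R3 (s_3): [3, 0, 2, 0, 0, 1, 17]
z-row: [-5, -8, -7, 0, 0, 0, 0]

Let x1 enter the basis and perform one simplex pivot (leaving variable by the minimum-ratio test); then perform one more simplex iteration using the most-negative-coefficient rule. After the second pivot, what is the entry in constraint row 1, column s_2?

-1/12

Ratio test on column x1 — row 1: 19/1 = 19; row 2: 4/3 = 4/3; row 3: 17/3 = 17/3. Minimum is 4/3 at row 2 (s_2 leaves); pivot element 3.
Divide row 2 by 3; eliminate column x1 from the other rows.
Second iteration: most negative z-row entry is -7 in column x3, so x3 enters.
Ratio test on column x3 — row 1: (53/3)/4 = 53/12; row 2: entry 0 ≤ 0; row 3: 13/2 = 13/2. Minimum is 53/12 at row 1 (s_1 leaves); pivot element 4.
Divide row 1 by 4; eliminate column x3 from the other rows.
After both pivots, the entry at constraint row 1, column s_2 is -1/12.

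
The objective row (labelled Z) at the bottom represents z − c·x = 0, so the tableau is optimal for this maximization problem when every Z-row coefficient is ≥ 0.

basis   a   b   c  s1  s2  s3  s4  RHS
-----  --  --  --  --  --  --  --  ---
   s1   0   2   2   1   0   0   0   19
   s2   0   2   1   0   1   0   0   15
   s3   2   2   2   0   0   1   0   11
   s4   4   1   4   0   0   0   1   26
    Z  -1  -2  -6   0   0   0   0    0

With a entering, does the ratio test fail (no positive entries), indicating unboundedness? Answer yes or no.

Column a has positive entries in row(s) 3, 4, so the ratio test bounds it — not unbounded.

no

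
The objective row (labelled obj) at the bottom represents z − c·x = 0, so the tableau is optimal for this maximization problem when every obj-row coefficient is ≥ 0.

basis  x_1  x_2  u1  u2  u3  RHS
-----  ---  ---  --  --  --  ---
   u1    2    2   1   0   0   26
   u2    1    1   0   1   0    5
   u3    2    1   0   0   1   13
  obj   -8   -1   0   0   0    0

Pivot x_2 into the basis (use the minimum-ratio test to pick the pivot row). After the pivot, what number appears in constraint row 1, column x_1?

0

Ratio test on column x_2 — row 1: 26/2 = 13; row 2: 5/1 = 5; row 3: 13/1 = 13. Minimum is 5 at row 2 (u2 leaves); pivot element 1.
Divide row 2 by 1; eliminate column x_2 from the other rows.
Row 1 update in column x_1: 2 − 2·1 = 0.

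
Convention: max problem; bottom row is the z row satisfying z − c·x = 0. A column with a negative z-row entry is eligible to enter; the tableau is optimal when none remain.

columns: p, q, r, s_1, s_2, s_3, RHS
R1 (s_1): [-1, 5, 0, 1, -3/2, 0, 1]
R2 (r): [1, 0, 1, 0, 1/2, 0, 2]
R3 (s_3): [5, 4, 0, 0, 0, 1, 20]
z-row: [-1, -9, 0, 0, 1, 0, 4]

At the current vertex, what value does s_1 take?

1

s_1 is basic (row 1); its value is the RHS of that row, 1.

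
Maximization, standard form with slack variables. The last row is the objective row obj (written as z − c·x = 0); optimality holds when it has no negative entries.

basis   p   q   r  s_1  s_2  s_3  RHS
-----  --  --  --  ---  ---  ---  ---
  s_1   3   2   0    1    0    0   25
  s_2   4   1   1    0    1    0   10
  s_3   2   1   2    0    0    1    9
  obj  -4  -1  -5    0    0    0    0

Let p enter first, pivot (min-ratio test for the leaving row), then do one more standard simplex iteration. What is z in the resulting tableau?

62/3

Ratio test on column p — row 1: 25/3 = 25/3; row 2: 10/4 = 5/2; row 3: 9/2 = 9/2. Minimum is 5/2 at row 2 (s_2 leaves); pivot element 4.
Pivot on row 2; the obj-row RHS becomes 0 − (-4)·(5/2) = 10.
Next entering variable (most negative obj-row entry -4): r.
Ratio test on column r — row 1: entry -3/4 ≤ 0; row 2: (5/2)/(1/4) = 10; row 3: 4/(3/2) = 8/3. Minimum is 8/3 at row 3 (s_3 leaves); pivot element 3/2.
After the second pivot the obj-row RHS is 10 − (-4)·(8/3) = 62/3.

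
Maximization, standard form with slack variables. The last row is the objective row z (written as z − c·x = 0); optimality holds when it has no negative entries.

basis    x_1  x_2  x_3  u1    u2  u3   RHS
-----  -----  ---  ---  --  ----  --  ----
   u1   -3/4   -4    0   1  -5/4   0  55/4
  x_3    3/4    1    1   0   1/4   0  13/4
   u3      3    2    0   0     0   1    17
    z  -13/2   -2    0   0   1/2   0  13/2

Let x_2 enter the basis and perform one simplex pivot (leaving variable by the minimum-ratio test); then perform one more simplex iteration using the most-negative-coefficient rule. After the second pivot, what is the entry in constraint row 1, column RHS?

Ratio test on column x_2 — row 1: entry -4 ≤ 0; row 2: (13/4)/1 = 13/4; row 3: 17/2 = 17/2. Minimum is 13/4 at row 2 (x_3 leaves); pivot element 1.
Divide row 2 by 1; eliminate column x_2 from the other rows.
Second iteration: most negative z-row entry is -5 in column x_1, so x_1 enters.
Ratio test on column x_1 — row 1: (107/4)/(9/4) = 107/9; row 2: (13/4)/(3/4) = 13/3; row 3: (21/2)/(3/2) = 7. Minimum is 13/3 at row 2 (x_2 leaves); pivot element 3/4.
Divide row 2 by 3/4; eliminate column x_1 from the other rows.
After both pivots, the entry at constraint row 1, column RHS is 17.

17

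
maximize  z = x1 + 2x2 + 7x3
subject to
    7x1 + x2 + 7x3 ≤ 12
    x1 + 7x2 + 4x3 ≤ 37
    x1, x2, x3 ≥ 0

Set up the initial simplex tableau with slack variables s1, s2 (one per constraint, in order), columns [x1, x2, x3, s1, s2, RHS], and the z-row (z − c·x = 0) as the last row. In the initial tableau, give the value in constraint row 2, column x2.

7

Constraint 2 has coefficient 7 on x2.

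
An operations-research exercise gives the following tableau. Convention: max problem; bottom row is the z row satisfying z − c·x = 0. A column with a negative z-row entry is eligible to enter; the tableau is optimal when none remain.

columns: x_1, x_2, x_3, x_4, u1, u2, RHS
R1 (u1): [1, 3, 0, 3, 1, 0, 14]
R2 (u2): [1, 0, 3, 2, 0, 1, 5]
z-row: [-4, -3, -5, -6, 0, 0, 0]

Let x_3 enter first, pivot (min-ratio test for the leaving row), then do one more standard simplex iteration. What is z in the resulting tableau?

Ratio test on column x_3 — row 1: entry 0 ≤ 0; row 2: 5/3 = 5/3. Minimum is 5/3 at row 2 (u2 leaves); pivot element 3.
Pivot on row 2; the z-row RHS becomes 0 − (-5)·(5/3) = 25/3.
Next entering variable (most negative z-row entry -3): x_2.
Ratio test on column x_2 — row 1: 14/3 = 14/3; row 2: entry 0 ≤ 0. Minimum is 14/3 at row 1 (u1 leaves); pivot element 3.
After the second pivot the z-row RHS is 25/3 − (-3)·(14/3) = 67/3.

67/3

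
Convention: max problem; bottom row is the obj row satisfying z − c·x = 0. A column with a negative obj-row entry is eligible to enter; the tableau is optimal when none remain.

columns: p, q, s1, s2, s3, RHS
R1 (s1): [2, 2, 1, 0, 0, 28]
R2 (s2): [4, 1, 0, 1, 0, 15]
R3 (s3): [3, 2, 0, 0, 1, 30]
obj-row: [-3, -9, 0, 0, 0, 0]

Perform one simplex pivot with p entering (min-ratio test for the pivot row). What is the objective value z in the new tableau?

Ratio test on column p — row 1: 28/2 = 14; row 2: 15/4 = 15/4; row 3: 30/3 = 10. Minimum is 15/4 at row 2 (s2 leaves); pivot element 4.
Pivot on row 2; the obj-row RHS becomes 0 − (-3)·(15/4) = 45/4.

45/4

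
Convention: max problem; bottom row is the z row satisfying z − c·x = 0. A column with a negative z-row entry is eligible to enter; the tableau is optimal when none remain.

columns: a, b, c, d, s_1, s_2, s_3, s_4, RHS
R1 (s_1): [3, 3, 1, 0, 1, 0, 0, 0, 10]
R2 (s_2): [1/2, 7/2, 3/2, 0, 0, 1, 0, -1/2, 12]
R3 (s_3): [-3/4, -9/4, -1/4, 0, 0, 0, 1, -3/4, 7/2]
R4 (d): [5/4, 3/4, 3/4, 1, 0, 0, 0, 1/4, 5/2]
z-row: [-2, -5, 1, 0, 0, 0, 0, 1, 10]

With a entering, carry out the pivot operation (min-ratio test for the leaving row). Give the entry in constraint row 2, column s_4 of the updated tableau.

-3/5

Ratio test on column a — row 1: 10/3 = 10/3; row 2: 12/(1/2) = 24; row 3: entry -3/4 ≤ 0; row 4: (5/2)/(5/4) = 2. Minimum is 2 at row 4 (d leaves); pivot element 5/4.
Divide row 4 by 5/4; eliminate column a from the other rows.
Row 2 update in column s_4: -1/2 − (1/2)·(1/5) = -3/5.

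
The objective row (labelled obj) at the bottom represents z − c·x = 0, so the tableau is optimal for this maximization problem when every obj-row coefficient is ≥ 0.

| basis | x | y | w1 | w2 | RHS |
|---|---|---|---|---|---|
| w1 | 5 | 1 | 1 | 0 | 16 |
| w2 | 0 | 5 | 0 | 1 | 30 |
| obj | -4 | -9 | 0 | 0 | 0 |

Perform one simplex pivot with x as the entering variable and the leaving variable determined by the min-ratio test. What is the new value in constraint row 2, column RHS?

Ratio test on column x — row 1: 16/5 = 16/5; row 2: entry 0 ≤ 0. Minimum is 16/5 at row 1 (w1 leaves); pivot element 5.
Divide row 1 by 5; eliminate column x from the other rows.
Row 2 update in column RHS: 30 − 0·(16/5) = 30.

30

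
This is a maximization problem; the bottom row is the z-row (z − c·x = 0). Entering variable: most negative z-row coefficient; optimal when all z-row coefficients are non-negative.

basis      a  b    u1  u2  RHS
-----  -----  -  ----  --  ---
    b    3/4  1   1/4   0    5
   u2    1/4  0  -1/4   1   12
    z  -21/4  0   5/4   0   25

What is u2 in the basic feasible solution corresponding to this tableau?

12

u2 is basic (row 2); its value is the RHS of that row, 12.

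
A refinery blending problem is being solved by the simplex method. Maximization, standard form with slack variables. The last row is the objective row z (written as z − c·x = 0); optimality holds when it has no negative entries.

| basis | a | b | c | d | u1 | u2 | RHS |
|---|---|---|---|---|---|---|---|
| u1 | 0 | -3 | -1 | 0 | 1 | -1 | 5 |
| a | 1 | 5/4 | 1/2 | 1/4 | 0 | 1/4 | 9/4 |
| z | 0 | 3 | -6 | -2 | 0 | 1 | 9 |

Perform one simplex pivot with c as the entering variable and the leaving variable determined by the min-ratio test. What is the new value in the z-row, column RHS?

36

Ratio test on column c — row 1: entry -1 ≤ 0; row 2: (9/4)/(1/2) = 9/2. Minimum is 9/2 at row 2 (a leaves); pivot element 1/2.
Divide row 2 by 1/2; eliminate column c from the other rows.
z-row update in column RHS: 9 − (-6)·(9/2) = 36.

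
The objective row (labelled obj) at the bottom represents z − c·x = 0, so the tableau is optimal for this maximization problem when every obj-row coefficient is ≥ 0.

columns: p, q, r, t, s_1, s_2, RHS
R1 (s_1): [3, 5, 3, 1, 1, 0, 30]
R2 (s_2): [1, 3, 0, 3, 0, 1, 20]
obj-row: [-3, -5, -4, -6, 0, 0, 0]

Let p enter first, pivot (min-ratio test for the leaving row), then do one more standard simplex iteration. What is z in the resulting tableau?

195/4

Ratio test on column p — row 1: 30/3 = 10; row 2: 20/1 = 20. Minimum is 10 at row 1 (s_1 leaves); pivot element 3.
Pivot on row 1; the obj-row RHS becomes 0 − (-3)·10 = 30.
Next entering variable (most negative obj-row entry -5): t.
Ratio test on column t — row 1: 10/(1/3) = 30; row 2: 10/(8/3) = 15/4. Minimum is 15/4 at row 2 (s_2 leaves); pivot element 8/3.
After the second pivot the obj-row RHS is 30 − (-5)·(15/4) = 195/4.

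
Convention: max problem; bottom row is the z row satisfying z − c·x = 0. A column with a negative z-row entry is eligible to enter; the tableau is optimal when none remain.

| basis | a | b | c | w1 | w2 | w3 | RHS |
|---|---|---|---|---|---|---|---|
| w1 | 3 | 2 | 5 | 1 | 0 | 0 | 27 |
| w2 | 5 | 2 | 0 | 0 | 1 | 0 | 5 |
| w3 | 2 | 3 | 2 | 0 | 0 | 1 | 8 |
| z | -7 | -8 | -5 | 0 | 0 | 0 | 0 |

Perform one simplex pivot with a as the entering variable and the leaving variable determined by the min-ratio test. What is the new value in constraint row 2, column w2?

1/5

Ratio test on column a — row 1: 27/3 = 9; row 2: 5/5 = 1; row 3: 8/2 = 4. Minimum is 1 at row 2 (w2 leaves); pivot element 5.
Divide row 2 by 5; eliminate column a from the other rows.
In the new row 2, the w2 entry is the old entry divided by the pivot: 1/5 = 1/5.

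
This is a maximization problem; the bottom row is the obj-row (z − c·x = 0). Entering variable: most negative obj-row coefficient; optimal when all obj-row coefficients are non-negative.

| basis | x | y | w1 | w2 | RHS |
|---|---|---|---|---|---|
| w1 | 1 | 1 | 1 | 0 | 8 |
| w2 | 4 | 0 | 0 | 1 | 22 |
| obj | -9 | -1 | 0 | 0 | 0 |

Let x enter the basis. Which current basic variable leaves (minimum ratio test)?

Column x entries and ratios — w1: 8/1 = 8; w2: 22/4 = 11/2.
Smallest ratio is 11/2 in the row of w2, so w2 leaves.

w2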